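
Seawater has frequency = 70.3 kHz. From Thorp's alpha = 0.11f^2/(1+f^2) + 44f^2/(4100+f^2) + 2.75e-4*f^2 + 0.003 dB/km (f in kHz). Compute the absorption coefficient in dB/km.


25.521 dB/km


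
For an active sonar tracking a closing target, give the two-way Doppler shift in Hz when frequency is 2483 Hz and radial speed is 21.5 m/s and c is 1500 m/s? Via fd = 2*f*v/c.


71.18 Hz


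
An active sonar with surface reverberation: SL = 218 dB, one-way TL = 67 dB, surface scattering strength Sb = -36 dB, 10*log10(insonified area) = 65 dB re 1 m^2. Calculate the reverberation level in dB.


RL = SL - 2*TL + Sb + 10*log10(A) = 218 - 2*67 + (-36) + 65 = 113

113 dB


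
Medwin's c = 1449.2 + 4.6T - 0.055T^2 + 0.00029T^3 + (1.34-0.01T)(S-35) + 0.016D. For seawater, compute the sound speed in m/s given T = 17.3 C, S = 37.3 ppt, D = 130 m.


c = 1449.2 + 4.6*17.3 - 0.055*17.3^2 + 0.00029*17.3^3 + (1.34 - 0.01*17.3)*(37.3 - 35) + 0.016*130 = 1518.58

1518.58 m/s


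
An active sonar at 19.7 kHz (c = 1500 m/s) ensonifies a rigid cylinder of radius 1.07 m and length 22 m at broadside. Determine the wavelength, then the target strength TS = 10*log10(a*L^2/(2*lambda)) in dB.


Step 1: lambda = c/f = 1500/19700 = 0.07614 m
Step 2: TS = 10*log10(a*L^2/(2*lambda)) = 10*log10(1.07*22^2/(2*0.07614)) = 35.32

35.32 dB


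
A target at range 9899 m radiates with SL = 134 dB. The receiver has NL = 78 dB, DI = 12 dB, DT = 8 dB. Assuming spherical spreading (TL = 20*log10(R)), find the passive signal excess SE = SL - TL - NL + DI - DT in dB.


Step 1: TL = 20*log10(9899) = 79.91 dB
Step 2: SE = 134 - 79.91 - 78 + 12 - 8 = -19.91

-19.91 dB


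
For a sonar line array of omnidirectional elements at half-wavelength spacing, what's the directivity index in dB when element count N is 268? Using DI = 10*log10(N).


24.28 dB


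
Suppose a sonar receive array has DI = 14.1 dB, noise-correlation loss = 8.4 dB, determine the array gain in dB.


5.7 dB


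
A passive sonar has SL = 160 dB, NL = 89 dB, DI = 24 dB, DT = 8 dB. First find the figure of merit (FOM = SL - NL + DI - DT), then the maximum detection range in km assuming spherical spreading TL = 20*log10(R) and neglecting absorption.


Step 1: FOM = SL - NL + DI - DT = 160 - 89 + 24 - 8 = 87 dB
Step 2: at max range FOM = TL = 20*log10(R), so R = 10^(87/20) = 22387.21 m = 22.39 km

22.39 km


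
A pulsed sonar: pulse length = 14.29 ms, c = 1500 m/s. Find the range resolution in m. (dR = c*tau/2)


dR = c*tau/2 = 1500 * 14.29e-3 / 2 = 10.7175

10.7175 m


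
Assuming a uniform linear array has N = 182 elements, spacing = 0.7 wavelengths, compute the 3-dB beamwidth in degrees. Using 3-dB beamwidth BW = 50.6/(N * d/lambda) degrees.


BW = 50.6 / (182 * 0.7) = 50.6 / 127.4 = 0.4

0.4 deg


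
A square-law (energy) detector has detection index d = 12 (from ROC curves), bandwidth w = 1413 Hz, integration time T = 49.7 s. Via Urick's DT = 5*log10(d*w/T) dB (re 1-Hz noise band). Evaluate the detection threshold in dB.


12.66 dB


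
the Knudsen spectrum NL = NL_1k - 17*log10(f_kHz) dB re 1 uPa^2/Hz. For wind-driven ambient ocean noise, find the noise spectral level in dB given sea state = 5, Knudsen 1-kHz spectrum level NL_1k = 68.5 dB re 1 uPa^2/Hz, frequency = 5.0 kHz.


NL = NL_1k - 17*log10(f_kHz) = 68.5 - 17*log10(5.0) = 68.5 - (11.88) = 56.62

56.62 dB


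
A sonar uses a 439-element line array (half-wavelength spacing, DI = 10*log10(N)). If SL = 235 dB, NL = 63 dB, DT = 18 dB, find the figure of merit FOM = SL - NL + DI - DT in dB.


Step 1: DI = 10*log10(439) = 26.42 dB
Step 2: FOM = SL - NL + DI - DT = 235 - 63 + 26.42 - 18 = 180.42

180.42 dB


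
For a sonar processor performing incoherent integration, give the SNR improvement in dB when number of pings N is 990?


14.98 dB


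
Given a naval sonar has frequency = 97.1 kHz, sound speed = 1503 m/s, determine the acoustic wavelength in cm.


1.55 cm


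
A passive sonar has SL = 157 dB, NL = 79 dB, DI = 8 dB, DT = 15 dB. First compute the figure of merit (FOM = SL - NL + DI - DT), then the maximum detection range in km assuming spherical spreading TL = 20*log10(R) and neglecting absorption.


Step 1: FOM = SL - NL + DI - DT = 157 - 79 + 8 - 15 = 71 dB
Step 2: at max range FOM = TL = 20*log10(R), so R = 10^(71/20) = 3548.13 m = 3.55 km

3.55 km


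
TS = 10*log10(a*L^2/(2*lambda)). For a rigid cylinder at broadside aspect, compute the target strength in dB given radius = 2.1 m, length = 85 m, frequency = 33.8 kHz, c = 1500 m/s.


52.33 dB


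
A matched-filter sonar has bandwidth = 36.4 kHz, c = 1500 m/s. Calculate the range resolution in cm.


2.06 cm


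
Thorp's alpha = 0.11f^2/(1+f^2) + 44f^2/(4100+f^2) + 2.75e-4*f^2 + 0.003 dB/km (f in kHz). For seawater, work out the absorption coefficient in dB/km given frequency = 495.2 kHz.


f^2 = 245223.04
alpha = 0.11*245223.04/(1+245223.04) + 44*245223.04/(4100+245223.04) + 2.75e-4*245223.04 + 0.003 = 110.826

110.826 dB/km


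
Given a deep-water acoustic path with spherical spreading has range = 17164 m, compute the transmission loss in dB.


TL = 20*log10(17164) = 84.69

84.69 dB


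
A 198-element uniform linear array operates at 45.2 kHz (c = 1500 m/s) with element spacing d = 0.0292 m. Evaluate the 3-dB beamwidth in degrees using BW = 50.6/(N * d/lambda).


Step 1: lambda = 1500/45200 = 0.03319 m
Step 2: d/lambda = 0.0292/0.03319 = 0.8798
Step 3: BW = 50.6/(N * d/lambda) = 50.6/(198 * 0.8798) = 0.29

0.29 deg


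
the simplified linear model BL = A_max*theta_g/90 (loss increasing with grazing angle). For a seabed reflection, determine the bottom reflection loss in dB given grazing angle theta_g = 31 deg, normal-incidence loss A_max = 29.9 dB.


10.3 dB


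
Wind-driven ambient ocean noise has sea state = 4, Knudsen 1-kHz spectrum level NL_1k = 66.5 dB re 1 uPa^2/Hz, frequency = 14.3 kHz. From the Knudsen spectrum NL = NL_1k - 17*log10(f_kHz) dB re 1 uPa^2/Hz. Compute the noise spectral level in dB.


NL = NL_1k - 17*log10(f_kHz) = 66.5 - 17*log10(14.3) = 66.5 - (19.64) = 46.86

46.86 dB


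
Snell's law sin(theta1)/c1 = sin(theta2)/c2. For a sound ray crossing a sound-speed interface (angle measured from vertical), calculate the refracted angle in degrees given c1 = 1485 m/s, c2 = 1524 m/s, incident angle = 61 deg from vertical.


63.84 deg


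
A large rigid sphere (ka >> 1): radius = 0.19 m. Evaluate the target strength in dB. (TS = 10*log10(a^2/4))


TS = 10*log10(0.19^2 / 4) = 10*log10(0.009025) = -20.45

-20.45 dB


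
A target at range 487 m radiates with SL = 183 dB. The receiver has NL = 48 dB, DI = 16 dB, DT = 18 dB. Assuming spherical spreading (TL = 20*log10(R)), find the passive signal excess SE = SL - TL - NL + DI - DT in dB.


Step 1: TL = 20*log10(487) = 53.75 dB
Step 2: SE = 183 - 53.75 - 48 + 16 - 18 = 79.25

79.25 dB


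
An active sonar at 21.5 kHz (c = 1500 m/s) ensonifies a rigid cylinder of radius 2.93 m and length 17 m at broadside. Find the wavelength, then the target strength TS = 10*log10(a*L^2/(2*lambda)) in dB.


Step 1: lambda = c/f = 1500/21500 = 0.06977 m
Step 2: TS = 10*log10(a*L^2/(2*lambda)) = 10*log10(2.93*17^2/(2*0.06977)) = 37.83

37.83 dB


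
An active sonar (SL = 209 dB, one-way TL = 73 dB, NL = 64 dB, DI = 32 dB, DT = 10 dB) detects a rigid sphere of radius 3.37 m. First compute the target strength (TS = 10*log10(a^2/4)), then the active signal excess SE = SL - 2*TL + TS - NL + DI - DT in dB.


Step 1: TS = 10*log10(3.37^2/4) = 4.53 dB
Step 2: SE = SL - 2*TL + TS - NL + DI - DT = 209 - 2*73 + (4.53) - 64 + 32 - 10 = 25.53

25.53 dB


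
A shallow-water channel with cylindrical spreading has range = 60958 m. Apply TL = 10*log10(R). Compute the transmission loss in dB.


TL = 10*log10(60958) = 47.85

47.85 dB


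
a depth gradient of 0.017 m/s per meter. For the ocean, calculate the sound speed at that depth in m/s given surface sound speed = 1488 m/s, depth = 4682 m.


1567.594 m/s


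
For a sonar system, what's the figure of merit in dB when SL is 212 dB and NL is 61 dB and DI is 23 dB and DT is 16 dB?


FOM = SL - NL + DI - DT = 212 - 61 + 23 - 16 = 158

158 dB


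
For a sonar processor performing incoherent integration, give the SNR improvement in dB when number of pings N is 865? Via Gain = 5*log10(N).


Gain = 5*log10(865) = 14.69

14.69 dB


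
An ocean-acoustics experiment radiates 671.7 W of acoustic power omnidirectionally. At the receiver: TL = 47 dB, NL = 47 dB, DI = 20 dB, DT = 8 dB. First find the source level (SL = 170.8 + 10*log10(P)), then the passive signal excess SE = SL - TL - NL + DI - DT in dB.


Step 1: SL = 170.8 + 10*log10(671.7) = 199.07 dB
Step 2: SE = SL - TL - NL + DI - DT = 199.07 - 47 - 47 + 20 - 8 = 117.07

117.07 dB


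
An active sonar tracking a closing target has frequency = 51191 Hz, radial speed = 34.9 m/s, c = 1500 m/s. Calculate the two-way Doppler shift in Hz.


2382.09 Hz


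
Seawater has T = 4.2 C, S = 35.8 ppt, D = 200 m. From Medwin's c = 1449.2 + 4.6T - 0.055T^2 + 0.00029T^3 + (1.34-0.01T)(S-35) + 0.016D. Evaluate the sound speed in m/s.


c = 1449.2 + 4.6*4.2 - 0.055*4.2^2 + 0.00029*4.2^3 + (1.34 - 0.01*4.2)*(35.8 - 35) + 0.016*200 = 1471.81

1471.81 m/s


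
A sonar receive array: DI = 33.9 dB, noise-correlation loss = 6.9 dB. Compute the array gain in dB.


AG = DI - L_corr = 33.9 - 6.9 = 27.0

27.0 dB


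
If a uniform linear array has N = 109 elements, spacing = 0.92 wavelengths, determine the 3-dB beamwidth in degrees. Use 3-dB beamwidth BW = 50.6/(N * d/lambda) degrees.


BW = 50.6 / (109 * 0.92) = 50.6 / 100.28 = 0.5

0.5 deg


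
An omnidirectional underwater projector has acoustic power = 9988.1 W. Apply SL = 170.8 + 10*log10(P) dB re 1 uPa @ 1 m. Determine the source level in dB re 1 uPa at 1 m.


SL = 170.8 + 10*log10(9988.1) = 170.8 + 39.99 = 210.79

210.79 dB


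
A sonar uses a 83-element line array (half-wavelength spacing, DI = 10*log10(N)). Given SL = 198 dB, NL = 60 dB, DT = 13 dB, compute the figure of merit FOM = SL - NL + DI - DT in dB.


144.19 dB


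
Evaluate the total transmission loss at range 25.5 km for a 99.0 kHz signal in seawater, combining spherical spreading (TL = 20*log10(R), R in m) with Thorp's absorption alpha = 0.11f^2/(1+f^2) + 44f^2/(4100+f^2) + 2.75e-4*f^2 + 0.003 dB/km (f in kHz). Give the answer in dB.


Step 1 (Thorp): alpha = 0.11*9801.0/(1+9801.0) + 44*9801.0/(4100+9801.0) + 2.75e-4*9801.0 + 0.003 = 33.8308 dB/km
Step 2: TL_spread = 20*log10(25500) = 88.13 dB
Step 3: TL_abs = alpha*R = 33.8308 * 25.5 = 862.69 dB
Step 4: TL_total = 88.13 + 862.69 = 950.82

950.82 dB


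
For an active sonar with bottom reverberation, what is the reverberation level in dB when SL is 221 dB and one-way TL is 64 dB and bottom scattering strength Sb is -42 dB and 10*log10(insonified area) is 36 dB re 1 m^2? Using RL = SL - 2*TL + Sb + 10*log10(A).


87 dB


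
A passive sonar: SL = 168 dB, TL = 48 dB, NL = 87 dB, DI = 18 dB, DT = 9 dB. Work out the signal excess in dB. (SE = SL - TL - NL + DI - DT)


42 dB


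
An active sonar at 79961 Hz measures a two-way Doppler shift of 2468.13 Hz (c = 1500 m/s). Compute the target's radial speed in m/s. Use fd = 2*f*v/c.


23.15 m/s


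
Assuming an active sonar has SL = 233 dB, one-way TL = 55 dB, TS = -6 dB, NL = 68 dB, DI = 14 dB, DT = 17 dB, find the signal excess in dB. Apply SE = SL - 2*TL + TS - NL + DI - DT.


SE = SL - 2*TL + TS - NL + DI - DT = 233 - 2*55 + (-6) - 68 + 14 - 17 = 46

46 dB


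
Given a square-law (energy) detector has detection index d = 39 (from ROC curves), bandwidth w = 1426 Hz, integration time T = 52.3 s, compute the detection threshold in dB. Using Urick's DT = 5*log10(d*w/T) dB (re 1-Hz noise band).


DT = 5*log10(d*w/T) = 5*log10(39 * 1426 / 52.3) = 5*log10(1063.37) = 15.13

15.13 dB


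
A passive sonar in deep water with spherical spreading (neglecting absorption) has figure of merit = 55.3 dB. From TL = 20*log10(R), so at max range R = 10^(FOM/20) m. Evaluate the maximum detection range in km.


0.58 km


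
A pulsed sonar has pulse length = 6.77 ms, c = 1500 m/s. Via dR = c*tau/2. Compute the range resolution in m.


5.0775 m


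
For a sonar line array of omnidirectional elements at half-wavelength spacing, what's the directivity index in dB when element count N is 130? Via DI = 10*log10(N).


21.14 dB


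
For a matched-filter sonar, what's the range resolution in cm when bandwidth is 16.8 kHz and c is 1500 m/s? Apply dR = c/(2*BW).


dR = c/(2*BW) = 1500 / (2 * 16.8e3) = 0.0446 m = 4.46 cm

4.46 cm


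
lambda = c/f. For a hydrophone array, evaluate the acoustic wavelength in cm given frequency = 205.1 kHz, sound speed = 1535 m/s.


0.75 cm


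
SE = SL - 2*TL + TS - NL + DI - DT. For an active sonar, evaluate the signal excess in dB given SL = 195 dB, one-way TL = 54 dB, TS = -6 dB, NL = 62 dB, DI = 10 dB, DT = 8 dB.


SE = SL - 2*TL + TS - NL + DI - DT = 195 - 2*54 + (-6) - 62 + 10 - 8 = 21

21 dB


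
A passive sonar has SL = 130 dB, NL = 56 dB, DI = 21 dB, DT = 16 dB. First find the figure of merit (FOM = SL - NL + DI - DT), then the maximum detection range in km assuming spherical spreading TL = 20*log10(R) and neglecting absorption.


Step 1: FOM = SL - NL + DI - DT = 130 - 56 + 21 - 16 = 79 dB
Step 2: at max range FOM = TL = 20*log10(R), so R = 10^(79/20) = 8912.51 m = 8.91 km

8.91 km


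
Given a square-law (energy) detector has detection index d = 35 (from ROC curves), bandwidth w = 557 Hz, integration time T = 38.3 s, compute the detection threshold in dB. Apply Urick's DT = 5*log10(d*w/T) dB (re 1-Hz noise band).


DT = 5*log10(d*w/T) = 5*log10(35 * 557 / 38.3) = 5*log10(509.01) = 13.53

13.53 dB


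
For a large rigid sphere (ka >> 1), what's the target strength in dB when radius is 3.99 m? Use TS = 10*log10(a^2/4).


TS = 10*log10(3.99^2 / 4) = 10*log10(3.980025) = 6.0

6.0 dB


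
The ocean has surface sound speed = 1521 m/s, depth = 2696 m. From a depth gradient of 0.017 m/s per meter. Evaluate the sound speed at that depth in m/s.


c = 1521 + 0.017 * 2696 = 1566.832

1566.832 m/s


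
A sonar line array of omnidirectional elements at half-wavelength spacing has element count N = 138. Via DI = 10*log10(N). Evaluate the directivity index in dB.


DI = 10*log10(138) = 21.4

21.4 dB


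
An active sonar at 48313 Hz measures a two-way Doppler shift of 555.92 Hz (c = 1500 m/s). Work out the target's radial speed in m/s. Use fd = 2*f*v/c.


From fd = 2*f*v/c, v = c*fd/(2*f) = 1500 * 555.92 / (2*48313) = 8.63

8.63 m/s


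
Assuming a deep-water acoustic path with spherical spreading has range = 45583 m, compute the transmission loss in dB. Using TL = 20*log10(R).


TL = 20*log10(45583) = 93.18

93.18 dB


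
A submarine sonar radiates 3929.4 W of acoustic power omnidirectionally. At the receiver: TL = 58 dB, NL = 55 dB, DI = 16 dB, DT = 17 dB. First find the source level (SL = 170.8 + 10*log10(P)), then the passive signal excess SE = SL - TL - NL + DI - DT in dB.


Step 1: SL = 170.8 + 10*log10(3929.4) = 206.74 dB
Step 2: SE = SL - TL - NL + DI - DT = 206.74 - 58 - 55 + 16 - 17 = 92.74

92.74 dB


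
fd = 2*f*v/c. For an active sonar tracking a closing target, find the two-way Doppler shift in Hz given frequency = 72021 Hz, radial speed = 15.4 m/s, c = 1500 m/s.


fd = 2*f*v/c = 2 * 72021 * 15.4 / 1500 = 1478.83

1478.83 Hz


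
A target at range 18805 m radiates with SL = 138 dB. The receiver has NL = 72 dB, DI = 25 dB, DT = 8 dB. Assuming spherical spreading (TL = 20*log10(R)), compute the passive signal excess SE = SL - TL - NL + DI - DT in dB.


Step 1: TL = 20*log10(18805) = 85.49 dB
Step 2: SE = 138 - 85.49 - 72 + 25 - 8 = -2.49

-2.49 dB


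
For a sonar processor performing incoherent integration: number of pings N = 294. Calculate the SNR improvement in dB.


12.34 dB


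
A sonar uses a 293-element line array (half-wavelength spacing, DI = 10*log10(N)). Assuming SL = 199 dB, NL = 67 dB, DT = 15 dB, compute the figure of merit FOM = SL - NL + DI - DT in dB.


Step 1: DI = 10*log10(293) = 24.67 dB
Step 2: FOM = SL - NL + DI - DT = 199 - 67 + 24.67 - 15 = 141.67

141.67 dB


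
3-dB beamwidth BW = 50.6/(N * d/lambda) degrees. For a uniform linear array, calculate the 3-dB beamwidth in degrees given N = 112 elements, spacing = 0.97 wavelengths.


0.47 deg


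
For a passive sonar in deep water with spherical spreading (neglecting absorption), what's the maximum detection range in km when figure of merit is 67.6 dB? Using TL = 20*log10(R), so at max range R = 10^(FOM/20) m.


At max range FOM = TL, so 20*log10(R) = 67.6
R = 10^(67.6/20) = 2398.83 m = 2.4 km

2.4 km


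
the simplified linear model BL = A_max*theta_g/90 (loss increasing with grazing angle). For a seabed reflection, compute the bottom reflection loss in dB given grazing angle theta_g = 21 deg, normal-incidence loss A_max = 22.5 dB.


BL = A_max * theta_g / 90 = 22.5 * 21 / 90 = 5.25

5.25 dB


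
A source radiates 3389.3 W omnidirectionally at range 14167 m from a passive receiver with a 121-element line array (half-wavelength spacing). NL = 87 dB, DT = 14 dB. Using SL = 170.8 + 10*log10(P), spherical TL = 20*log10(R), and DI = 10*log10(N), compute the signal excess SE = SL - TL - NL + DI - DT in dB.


42.9 dB


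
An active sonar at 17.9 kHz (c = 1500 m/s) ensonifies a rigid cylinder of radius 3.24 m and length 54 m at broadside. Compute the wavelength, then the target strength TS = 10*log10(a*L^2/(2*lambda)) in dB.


Step 1: lambda = c/f = 1500/17900 = 0.0838 m
Step 2: TS = 10*log10(a*L^2/(2*lambda)) = 10*log10(3.24*54^2/(2*0.0838)) = 47.51

47.51 dB


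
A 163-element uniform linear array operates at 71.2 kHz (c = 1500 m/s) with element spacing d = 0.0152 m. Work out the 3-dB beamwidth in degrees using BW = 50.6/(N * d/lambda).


Step 1: lambda = 1500/71200 = 0.02107 m
Step 2: d/lambda = 0.0152/0.02107 = 0.7214
Step 3: BW = 50.6/(N * d/lambda) = 50.6/(163 * 0.7214) = 0.43

0.43 deg


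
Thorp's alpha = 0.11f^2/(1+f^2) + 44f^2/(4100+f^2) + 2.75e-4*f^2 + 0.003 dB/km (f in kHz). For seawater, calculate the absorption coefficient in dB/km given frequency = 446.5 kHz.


f^2 = 199362.25
alpha = 0.11*199362.25/(1+199362.25) + 44*199362.25/(4100+199362.25) + 2.75e-4*199362.25 + 0.003 = 98.051

98.051 dB/km


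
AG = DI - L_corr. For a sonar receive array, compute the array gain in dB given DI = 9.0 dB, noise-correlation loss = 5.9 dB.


AG = DI - L_corr = 9.0 - 5.9 = 3.1

3.1 dB


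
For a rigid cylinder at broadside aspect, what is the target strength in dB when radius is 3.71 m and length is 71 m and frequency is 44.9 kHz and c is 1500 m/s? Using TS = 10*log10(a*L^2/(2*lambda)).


54.47 dB


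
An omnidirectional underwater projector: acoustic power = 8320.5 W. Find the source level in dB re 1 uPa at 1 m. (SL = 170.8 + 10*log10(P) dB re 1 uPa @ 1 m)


SL = 170.8 + 10*log10(8320.5) = 170.8 + 39.2 = 210.0

210.0 dB


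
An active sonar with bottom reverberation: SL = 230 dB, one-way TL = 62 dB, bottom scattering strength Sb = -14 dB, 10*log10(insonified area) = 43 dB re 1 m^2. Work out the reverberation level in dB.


135 dB


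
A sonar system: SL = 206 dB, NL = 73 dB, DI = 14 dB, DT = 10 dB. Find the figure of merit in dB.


FOM = SL - NL + DI - DT = 206 - 73 + 14 - 10 = 137

137 dB


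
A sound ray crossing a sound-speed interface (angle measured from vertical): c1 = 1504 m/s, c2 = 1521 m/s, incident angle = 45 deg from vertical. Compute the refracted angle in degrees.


sin(theta2) = (c2/c1)*sin(theta1) = (1521/1504)*sin(45 deg) = 0.7151
theta2 = arcsin(0.7151) = 45.65

45.65 deg


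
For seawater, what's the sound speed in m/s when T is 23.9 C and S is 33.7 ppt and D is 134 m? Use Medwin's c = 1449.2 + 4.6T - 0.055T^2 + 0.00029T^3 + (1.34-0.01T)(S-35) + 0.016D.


c = 1449.2 + 4.6*23.9 - 0.055*23.9^2 + 0.00029*23.9^3 + (1.34 - 0.01*23.9)*(33.7 - 35) + 0.016*134 = 1532.4

1532.4 m/s


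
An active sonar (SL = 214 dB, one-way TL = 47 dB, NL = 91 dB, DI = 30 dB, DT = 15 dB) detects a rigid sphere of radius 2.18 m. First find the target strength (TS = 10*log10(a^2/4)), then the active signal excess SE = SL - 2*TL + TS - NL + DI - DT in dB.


Step 1: TS = 10*log10(2.18^2/4) = 0.75 dB
Step 2: SE = SL - 2*TL + TS - NL + DI - DT = 214 - 2*47 + (0.75) - 91 + 30 - 15 = 44.75

44.75 dB


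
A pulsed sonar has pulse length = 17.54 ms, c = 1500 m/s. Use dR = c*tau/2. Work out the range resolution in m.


dR = c*tau/2 = 1500 * 17.54e-3 / 2 = 13.155

13.155 m


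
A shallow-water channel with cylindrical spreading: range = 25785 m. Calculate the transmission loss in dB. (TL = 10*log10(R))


TL = 10*log10(25785) = 44.11

44.11 dB


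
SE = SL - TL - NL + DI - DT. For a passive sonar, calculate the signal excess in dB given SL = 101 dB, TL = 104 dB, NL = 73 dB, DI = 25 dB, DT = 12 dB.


-63 dB


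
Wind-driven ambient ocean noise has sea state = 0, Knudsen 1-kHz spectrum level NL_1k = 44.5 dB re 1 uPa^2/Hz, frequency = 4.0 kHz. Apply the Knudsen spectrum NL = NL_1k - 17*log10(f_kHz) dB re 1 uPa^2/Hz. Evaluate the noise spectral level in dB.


NL = NL_1k - 17*log10(f_kHz) = 44.5 - 17*log10(4.0) = 44.5 - (10.24) = 34.26

34.26 dB


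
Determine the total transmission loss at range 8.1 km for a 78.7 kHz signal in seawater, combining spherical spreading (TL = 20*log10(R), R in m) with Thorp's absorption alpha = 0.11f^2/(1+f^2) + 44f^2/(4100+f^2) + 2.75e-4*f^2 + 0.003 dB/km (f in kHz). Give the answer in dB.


Step 1 (Thorp): alpha = 0.11*6193.69/(1+6193.69) + 44*6193.69/(4100+6193.69) + 2.75e-4*6193.69 + 0.003 = 28.2909 dB/km
Step 2: TL_spread = 20*log10(8100) = 78.17 dB
Step 3: TL_abs = alpha*R = 28.2909 * 8.1 = 229.16 dB
Step 4: TL_total = 78.17 + 229.16 = 307.33

307.33 dB


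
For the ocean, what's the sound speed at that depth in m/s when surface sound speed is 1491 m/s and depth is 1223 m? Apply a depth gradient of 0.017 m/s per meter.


c = 1491 + 0.017 * 1223 = 1511.791

1511.791 m/s


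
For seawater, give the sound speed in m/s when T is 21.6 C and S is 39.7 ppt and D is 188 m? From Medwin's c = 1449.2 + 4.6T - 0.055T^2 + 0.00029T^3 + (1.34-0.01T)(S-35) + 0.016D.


1534.11 m/s


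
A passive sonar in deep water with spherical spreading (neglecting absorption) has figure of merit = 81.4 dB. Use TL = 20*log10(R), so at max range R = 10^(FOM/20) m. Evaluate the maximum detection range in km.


11.75 km


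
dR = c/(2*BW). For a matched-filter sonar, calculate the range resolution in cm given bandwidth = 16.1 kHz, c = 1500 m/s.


4.66 cm


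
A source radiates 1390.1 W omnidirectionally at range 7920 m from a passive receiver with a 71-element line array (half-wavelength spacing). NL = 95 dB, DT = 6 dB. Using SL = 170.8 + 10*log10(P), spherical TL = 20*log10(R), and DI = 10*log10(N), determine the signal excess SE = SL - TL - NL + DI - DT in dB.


Step 1: SL = 170.8 + 10*log10(1390.1) = 202.23 dB
Step 2: TL = 20*log10(7920) = 77.97 dB
Step 3: DI = 10*log10(71) = 18.51 dB
Step 4: SE = SL - TL - NL + DI - DT = 202.23 - 77.97 - 95 + 18.51 - 6 = 41.77

41.77 dB


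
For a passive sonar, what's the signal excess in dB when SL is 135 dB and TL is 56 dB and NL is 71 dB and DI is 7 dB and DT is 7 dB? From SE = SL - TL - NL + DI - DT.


8 dB


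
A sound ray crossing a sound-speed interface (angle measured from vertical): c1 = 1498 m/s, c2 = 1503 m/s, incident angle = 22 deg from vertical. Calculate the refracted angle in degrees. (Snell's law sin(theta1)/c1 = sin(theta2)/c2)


22.08 deg


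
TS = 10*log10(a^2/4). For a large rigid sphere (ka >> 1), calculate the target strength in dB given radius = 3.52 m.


TS = 10*log10(3.52^2 / 4) = 10*log10(3.0976) = 4.91

4.91 dB


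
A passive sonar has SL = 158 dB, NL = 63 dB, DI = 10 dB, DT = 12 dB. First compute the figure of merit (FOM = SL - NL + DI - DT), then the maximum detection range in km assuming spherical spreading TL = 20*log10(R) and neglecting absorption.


Step 1: FOM = SL - NL + DI - DT = 158 - 63 + 10 - 12 = 93 dB
Step 2: at max range FOM = TL = 20*log10(R), so R = 10^(93/20) = 44668.36 m = 44.67 km

44.67 km


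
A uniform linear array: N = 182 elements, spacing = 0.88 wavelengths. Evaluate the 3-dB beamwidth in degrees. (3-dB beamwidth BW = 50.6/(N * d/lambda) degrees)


BW = 50.6 / (182 * 0.88) = 50.6 / 160.16 = 0.32

0.32 deg


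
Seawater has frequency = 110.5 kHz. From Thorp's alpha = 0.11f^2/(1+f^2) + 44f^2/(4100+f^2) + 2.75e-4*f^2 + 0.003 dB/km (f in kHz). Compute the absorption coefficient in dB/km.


f^2 = 12210.25
alpha = 0.11*12210.25/(1+12210.25) + 44*12210.25/(4100+12210.25) + 2.75e-4*12210.25 + 0.003 = 36.41

36.41 dB/km


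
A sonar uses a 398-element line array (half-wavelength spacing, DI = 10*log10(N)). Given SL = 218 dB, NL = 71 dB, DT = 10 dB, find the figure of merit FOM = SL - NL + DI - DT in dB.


Step 1: DI = 10*log10(398) = 26.0 dB
Step 2: FOM = SL - NL + DI - DT = 218 - 71 + 26.0 - 10 = 163.0

163.0 dB


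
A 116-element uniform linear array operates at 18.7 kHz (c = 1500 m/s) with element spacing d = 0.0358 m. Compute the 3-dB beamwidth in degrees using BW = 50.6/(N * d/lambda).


Step 1: lambda = 1500/18700 = 0.08021 m
Step 2: d/lambda = 0.0358/0.08021 = 0.4463
Step 3: BW = 50.6/(N * d/lambda) = 50.6/(116 * 0.4463) = 0.98

0.98 deg


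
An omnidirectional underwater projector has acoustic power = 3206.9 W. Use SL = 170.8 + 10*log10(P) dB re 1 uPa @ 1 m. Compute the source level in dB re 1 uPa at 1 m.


SL = 170.8 + 10*log10(3206.9) = 170.8 + 35.06 = 205.86

205.86 dB


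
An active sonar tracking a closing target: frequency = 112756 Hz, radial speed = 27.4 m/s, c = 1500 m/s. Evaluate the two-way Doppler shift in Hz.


fd = 2*f*v/c = 2 * 112756 * 27.4 / 1500 = 4119.35

4119.35 Hz


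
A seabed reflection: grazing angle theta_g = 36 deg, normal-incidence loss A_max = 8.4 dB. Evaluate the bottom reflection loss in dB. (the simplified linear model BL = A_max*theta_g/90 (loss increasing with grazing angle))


BL = A_max * theta_g / 90 = 8.4 * 36 / 90 = 3.36

3.36 dB


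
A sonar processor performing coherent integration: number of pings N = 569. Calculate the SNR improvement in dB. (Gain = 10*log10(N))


Gain = 10*log10(569) = 27.55

27.55 dB


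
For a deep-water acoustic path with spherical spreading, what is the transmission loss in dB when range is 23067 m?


87.26 dB


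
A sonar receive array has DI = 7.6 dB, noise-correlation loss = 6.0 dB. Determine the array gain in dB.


1.6 dB


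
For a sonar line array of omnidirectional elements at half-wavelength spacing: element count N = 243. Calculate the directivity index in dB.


DI = 10*log10(243) = 23.86

23.86 dB


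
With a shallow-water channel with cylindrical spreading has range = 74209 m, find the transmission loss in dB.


TL = 10*log10(74209) = 48.7

48.7 dB


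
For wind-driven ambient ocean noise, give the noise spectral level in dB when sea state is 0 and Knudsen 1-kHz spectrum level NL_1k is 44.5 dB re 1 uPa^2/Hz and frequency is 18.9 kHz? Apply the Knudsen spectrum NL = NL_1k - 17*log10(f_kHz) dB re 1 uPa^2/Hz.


NL = NL_1k - 17*log10(f_kHz) = 44.5 - 17*log10(18.9) = 44.5 - (21.7) = 22.8

22.8 dB


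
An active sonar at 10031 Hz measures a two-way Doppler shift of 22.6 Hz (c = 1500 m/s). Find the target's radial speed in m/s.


From fd = 2*f*v/c, v = c*fd/(2*f) = 1500 * 22.6 / (2*10031) = 1.69

1.69 m/s


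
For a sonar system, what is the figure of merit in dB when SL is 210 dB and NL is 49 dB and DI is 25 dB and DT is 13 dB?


173 dB


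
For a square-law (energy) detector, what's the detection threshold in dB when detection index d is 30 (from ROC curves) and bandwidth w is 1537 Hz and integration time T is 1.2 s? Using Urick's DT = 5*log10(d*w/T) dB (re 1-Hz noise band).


DT = 5*log10(d*w/T) = 5*log10(30 * 1537 / 1.2) = 5*log10(38425.0) = 22.92

22.92 dB


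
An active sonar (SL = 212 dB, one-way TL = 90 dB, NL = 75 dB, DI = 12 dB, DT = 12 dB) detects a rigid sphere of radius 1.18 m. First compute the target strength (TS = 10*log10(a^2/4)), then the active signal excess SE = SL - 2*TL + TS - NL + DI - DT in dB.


Step 1: TS = 10*log10(1.18^2/4) = -4.58 dB
Step 2: SE = SL - 2*TL + TS - NL + DI - DT = 212 - 2*90 + (-4.58) - 75 + 12 - 12 = -47.58

-47.58 dB


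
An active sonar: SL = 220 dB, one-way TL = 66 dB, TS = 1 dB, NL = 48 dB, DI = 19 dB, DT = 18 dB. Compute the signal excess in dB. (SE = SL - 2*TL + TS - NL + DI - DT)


SE = SL - 2*TL + TS - NL + DI - DT = 220 - 2*66 + (1) - 48 + 19 - 18 = 42

42 dB


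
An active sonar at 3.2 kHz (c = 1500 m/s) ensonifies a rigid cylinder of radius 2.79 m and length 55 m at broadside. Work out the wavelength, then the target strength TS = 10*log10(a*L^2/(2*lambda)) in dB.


Step 1: lambda = c/f = 1500/3200 = 0.46875 m
Step 2: TS = 10*log10(a*L^2/(2*lambda)) = 10*log10(2.79*55^2/(2*0.46875)) = 39.54

39.54 dB


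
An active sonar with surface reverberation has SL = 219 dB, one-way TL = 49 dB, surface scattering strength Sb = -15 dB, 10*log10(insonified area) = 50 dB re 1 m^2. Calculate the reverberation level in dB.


RL = SL - 2*TL + Sb + 10*log10(A) = 219 - 2*49 + (-15) + 50 = 156

156 dB


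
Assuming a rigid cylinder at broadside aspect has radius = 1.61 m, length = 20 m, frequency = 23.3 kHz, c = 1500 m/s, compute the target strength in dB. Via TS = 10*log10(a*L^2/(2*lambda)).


lambda = 1500/23300 = 0.06438 m
TS = 10*log10(1.61*20^2/(2*0.06438)) = 36.99

36.99 dB


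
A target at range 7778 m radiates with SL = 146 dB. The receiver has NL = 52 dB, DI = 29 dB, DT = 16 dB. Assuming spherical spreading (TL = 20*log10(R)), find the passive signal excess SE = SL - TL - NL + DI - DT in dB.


29.18 dB


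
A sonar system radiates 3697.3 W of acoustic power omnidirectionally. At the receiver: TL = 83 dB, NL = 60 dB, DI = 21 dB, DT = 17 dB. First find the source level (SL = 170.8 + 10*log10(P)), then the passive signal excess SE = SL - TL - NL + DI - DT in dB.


Step 1: SL = 170.8 + 10*log10(3697.3) = 206.48 dB
Step 2: SE = SL - TL - NL + DI - DT = 206.48 - 83 - 60 + 21 - 17 = 67.48

67.48 dB


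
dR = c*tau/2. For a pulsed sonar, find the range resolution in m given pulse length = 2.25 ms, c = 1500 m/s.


1.6875 m


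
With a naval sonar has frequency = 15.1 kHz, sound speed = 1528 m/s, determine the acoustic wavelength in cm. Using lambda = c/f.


lambda = c/f = 1528 / 15100 = 0.1012 m = 10.12 cm

10.12 cm


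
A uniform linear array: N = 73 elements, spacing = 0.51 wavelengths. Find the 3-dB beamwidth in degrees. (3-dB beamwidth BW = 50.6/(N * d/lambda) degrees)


BW = 50.6 / (73 * 0.51) = 50.6 / 37.23 = 1.36

1.36 deg


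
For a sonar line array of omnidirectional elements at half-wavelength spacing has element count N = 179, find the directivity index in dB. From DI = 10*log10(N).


DI = 10*log10(179) = 22.53

22.53 dB


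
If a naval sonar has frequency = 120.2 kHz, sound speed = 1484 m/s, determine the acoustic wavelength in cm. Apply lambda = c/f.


lambda = c/f = 1484 / 120200 = 0.0123 m = 1.23 cm

1.23 cm


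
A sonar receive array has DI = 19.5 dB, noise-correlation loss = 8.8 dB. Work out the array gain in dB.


AG = DI - L_corr = 19.5 - 8.8 = 10.7

10.7 dB


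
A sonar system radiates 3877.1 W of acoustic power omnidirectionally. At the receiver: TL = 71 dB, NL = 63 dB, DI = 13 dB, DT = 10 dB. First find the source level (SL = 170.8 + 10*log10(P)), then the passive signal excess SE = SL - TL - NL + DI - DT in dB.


Step 1: SL = 170.8 + 10*log10(3877.1) = 206.69 dB
Step 2: SE = SL - TL - NL + DI - DT = 206.69 - 71 - 63 + 13 - 10 = 75.69

75.69 dB


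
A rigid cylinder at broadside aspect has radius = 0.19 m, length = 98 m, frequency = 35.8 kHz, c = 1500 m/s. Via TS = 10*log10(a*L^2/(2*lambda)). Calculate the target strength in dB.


43.38 dB


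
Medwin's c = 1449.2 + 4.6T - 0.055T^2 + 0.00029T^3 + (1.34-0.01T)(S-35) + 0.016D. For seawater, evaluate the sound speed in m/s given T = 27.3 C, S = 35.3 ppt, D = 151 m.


c = 1449.2 + 4.6*27.3 - 0.055*27.3^2 + 0.00029*27.3^3 + (1.34 - 0.01*27.3)*(35.3 - 35) + 0.016*151 = 1542.43

1542.43 m/s


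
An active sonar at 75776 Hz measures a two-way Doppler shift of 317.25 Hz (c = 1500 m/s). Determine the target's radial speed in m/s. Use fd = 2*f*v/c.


From fd = 2*f*v/c, v = c*fd/(2*f) = 1500 * 317.25 / (2*75776) = 3.14

3.14 m/s


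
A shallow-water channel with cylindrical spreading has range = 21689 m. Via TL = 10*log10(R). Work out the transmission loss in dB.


TL = 10*log10(21689) = 43.36

43.36 dB


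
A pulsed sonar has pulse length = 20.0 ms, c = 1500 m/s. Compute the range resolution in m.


dR = c*tau/2 = 1500 * 20.0e-3 / 2 = 15.0

15.0 m


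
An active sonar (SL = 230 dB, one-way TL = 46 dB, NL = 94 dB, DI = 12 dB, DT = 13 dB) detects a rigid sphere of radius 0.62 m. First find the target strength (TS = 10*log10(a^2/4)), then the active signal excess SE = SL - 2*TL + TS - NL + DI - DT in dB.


Step 1: TS = 10*log10(0.62^2/4) = -10.17 dB
Step 2: SE = SL - 2*TL + TS - NL + DI - DT = 230 - 2*46 + (-10.17) - 94 + 12 - 13 = 32.83

32.83 dB


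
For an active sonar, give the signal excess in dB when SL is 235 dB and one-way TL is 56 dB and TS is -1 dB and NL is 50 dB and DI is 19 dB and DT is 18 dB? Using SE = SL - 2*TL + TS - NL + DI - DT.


SE = SL - 2*TL + TS - NL + DI - DT = 235 - 2*56 + (-1) - 50 + 19 - 18 = 73

73 dB


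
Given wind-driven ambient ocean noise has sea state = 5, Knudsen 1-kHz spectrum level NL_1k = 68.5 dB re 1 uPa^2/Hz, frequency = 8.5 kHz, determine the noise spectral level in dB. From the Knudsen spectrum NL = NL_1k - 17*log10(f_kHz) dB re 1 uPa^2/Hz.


NL = NL_1k - 17*log10(f_kHz) = 68.5 - 17*log10(8.5) = 68.5 - (15.8) = 52.7

52.7 dB


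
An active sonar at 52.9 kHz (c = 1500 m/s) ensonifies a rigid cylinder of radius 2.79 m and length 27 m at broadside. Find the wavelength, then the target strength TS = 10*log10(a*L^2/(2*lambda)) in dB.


Step 1: lambda = c/f = 1500/52900 = 0.02836 m
Step 2: TS = 10*log10(a*L^2/(2*lambda)) = 10*log10(2.79*27^2/(2*0.02836)) = 45.55

45.55 dB


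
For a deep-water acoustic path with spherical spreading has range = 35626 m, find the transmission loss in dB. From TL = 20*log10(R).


TL = 20*log10(35626) = 91.04

91.04 dB


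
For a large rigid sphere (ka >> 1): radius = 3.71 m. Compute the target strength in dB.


TS = 10*log10(3.71^2 / 4) = 10*log10(3.441025) = 5.37

5.37 dB


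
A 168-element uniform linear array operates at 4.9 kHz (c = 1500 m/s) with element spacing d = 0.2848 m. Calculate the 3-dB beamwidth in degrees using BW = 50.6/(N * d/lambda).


Step 1: lambda = 1500/4900 = 0.30612 m
Step 2: d/lambda = 0.2848/0.30612 = 0.9304
Step 3: BW = 50.6/(N * d/lambda) = 50.6/(168 * 0.9304) = 0.32

0.32 deg


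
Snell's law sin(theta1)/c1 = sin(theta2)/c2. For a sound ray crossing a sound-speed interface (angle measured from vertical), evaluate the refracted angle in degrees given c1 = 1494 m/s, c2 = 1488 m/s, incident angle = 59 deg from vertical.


sin(theta2) = (c2/c1)*sin(theta1) = (1488/1494)*sin(59 deg) = 0.85372
theta2 = arcsin(0.85372) = 58.62

58.62 deg


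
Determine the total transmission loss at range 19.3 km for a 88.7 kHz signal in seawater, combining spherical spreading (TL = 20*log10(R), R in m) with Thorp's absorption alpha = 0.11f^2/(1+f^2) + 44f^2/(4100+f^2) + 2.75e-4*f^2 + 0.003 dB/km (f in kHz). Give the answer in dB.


Step 1 (Thorp): alpha = 0.11*7867.69/(1+7867.69) + 44*7867.69/(4100+7867.69) + 2.75e-4*7867.69 + 0.003 = 31.2027 dB/km
Step 2: TL_spread = 20*log10(19300) = 85.71 dB
Step 3: TL_abs = alpha*R = 31.2027 * 19.3 = 602.21 dB
Step 4: TL_total = 85.71 + 602.21 = 687.92

687.92 dB


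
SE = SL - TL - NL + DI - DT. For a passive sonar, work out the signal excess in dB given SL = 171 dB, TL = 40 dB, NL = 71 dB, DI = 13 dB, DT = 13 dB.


SE = SL - TL - NL + DI - DT = 171 - 40 - 71 + 13 - 13 = 60

60 dB


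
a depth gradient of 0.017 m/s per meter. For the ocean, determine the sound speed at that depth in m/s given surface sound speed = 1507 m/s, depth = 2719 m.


c = 1507 + 0.017 * 2719 = 1553.223

1553.223 m/s


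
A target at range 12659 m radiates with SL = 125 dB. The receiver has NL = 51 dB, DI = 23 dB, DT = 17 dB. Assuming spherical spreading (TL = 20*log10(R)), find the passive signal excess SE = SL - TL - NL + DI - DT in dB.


Step 1: TL = 20*log10(12659) = 82.05 dB
Step 2: SE = 125 - 82.05 - 51 + 23 - 17 = -2.05

-2.05 dB


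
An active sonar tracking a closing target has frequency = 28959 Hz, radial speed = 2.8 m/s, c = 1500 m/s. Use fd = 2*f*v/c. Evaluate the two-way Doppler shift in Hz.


108.11 Hz


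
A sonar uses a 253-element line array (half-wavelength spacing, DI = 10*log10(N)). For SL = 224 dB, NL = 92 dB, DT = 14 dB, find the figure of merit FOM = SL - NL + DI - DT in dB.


Step 1: DI = 10*log10(253) = 24.03 dB
Step 2: FOM = SL - NL + DI - DT = 224 - 92 + 24.03 - 14 = 142.03

142.03 dB


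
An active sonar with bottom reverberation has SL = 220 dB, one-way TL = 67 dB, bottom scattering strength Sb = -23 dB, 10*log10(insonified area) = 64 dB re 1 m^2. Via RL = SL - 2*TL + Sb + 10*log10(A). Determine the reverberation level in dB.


RL = SL - 2*TL + Sb + 10*log10(A) = 220 - 2*67 + (-23) + 64 = 127

127 dB


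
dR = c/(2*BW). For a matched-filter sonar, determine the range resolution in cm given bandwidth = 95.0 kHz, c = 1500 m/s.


dR = c/(2*BW) = 1500 / (2 * 95.0e3) = 0.0079 m = 0.79 cm

0.79 cm


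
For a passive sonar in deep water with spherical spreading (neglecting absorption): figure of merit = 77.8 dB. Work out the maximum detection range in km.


7.76 km


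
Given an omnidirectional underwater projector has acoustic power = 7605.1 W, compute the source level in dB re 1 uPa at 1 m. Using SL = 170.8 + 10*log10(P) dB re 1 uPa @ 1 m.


SL = 170.8 + 10*log10(7605.1) = 170.8 + 38.81 = 209.61

209.61 dB


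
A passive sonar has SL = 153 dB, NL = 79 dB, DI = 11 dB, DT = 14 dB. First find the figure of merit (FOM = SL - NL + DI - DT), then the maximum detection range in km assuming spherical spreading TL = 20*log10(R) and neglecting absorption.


Step 1: FOM = SL - NL + DI - DT = 153 - 79 + 11 - 14 = 71 dB
Step 2: at max range FOM = TL = 20*log10(R), so R = 10^(71/20) = 3548.13 m = 3.55 km

3.55 km


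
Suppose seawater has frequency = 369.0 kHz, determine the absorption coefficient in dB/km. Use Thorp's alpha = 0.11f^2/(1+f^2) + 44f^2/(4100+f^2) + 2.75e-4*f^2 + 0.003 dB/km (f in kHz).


f^2 = 136161.0
alpha = 0.11*136161.0/(1+136161.0) + 44*136161.0/(4100+136161.0) + 2.75e-4*136161.0 + 0.003 = 80.271

80.271 dB/km


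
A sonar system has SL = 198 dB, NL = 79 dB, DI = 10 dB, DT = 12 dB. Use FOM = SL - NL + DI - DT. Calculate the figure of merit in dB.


117 dB


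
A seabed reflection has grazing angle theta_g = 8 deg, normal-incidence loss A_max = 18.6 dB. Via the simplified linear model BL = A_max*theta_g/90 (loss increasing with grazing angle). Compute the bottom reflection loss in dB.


1.65 dB


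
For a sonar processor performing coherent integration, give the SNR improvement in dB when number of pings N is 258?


Gain = 10*log10(258) = 24.12

24.12 dB


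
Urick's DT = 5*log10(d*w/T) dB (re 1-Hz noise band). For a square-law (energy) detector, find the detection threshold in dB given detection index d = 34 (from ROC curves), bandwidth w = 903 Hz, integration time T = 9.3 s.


DT = 5*log10(d*w/T) = 5*log10(34 * 903 / 9.3) = 5*log10(3301.29) = 17.59

17.59 dB
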